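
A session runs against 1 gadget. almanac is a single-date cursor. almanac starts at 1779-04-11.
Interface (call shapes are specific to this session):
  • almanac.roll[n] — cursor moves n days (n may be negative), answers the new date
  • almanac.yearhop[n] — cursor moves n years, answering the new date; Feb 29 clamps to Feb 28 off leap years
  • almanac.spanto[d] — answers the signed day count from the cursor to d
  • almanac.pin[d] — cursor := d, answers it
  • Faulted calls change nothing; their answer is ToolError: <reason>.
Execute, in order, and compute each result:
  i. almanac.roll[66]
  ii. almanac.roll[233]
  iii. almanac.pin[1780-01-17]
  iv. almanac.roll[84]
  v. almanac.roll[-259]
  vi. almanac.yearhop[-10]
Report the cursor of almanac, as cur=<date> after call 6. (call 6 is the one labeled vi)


Answer: cur=1769-07-26

Derivation:
CALL almanac.roll[n: 66]
RET  1779-06-16
CALL almanac.roll[n: 233]
RET  1780-02-04
CALL almanac.pin[d: 1780-01-17]
RET  1780-01-17
CALL almanac.roll[n: 84]
RET  1780-04-10
CALL almanac.roll[n: -259]
RET  1779-07-26
CALL almanac.yearhop[n: -10]
RET  1769-07-26


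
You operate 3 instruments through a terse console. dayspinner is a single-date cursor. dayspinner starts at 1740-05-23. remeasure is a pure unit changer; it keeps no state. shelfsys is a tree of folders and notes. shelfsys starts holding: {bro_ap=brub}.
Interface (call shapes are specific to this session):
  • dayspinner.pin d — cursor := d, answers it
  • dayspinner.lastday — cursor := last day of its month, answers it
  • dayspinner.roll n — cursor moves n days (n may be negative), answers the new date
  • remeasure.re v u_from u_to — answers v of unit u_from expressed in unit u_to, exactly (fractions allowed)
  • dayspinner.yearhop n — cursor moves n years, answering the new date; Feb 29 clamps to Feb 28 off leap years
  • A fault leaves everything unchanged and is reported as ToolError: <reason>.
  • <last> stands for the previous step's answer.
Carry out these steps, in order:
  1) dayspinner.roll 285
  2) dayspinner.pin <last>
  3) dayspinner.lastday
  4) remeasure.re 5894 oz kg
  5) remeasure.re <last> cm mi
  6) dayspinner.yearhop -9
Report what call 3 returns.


Answer: 1741-03-31

Derivation:
I use roll on 285, and observe 1741-03-04.
Then pin on <last>, and see 1741-03-04.
I invoke lastday(), and see 1741-03-31.
I use re on 5894, oz, kg, — result: 133673671439/800000000.
I try re on <last>, cm, mi, → 12152151949/11704320000000.
Calling yearhop on -9, and observe 1732-03-31.


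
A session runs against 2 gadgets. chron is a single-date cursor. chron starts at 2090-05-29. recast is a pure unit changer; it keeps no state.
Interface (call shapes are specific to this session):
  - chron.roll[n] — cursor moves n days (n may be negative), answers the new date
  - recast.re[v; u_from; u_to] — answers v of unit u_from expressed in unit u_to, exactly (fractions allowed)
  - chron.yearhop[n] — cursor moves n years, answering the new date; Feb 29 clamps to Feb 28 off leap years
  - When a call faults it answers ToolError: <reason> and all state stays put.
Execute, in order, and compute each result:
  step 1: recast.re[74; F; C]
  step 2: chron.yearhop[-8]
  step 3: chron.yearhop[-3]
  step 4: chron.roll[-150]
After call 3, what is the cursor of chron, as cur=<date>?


I try recast.re on v: 74, u_from: F, u_to: C: 70/3.
I invoke chron.yearhop on n: -8, and see 2082-05-29.
Using chron.yearhop on n: -3, → 2079-05-29.
Next I call chron.roll on n: -150, and see 2078-12-30.

Answer: cur=2079-05-29


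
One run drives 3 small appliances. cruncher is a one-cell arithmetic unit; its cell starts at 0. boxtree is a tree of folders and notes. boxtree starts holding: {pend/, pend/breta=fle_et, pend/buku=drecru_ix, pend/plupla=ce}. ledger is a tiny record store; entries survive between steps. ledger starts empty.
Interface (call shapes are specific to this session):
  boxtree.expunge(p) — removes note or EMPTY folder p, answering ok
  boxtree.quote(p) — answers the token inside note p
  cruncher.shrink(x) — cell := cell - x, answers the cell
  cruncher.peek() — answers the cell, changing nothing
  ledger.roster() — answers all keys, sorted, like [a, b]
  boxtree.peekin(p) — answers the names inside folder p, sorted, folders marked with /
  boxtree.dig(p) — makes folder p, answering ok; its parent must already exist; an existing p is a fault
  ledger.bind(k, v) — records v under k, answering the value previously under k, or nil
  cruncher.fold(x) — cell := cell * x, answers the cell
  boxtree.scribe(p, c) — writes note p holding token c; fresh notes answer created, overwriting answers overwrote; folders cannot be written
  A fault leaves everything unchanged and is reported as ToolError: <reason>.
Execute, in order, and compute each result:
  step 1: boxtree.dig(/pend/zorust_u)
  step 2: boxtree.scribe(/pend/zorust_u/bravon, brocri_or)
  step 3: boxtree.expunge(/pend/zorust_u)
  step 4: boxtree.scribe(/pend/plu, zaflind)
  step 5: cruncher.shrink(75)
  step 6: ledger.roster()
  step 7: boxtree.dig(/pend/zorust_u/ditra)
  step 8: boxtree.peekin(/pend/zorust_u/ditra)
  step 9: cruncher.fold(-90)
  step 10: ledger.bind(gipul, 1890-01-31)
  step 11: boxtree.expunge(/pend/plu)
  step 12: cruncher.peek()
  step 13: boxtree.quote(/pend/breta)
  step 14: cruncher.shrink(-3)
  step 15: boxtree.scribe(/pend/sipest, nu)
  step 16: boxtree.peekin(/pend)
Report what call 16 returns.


Answer: [breta, buku, plupla, sipest, zorust_u/]

Derivation:
> dig /pend/zorust_u
:: ok
> scribe /pend/zorust_u/bravon brocri_or
:: created
> expunge /pend/zorust_u
:: ToolError: not empty
> scribe /pend/plu zaflind
:: created
> shrink 75
:: -75
> roster
:: []
> dig /pend/zorust_u/ditra
:: ok
> peekin /pend/zorust_u/ditra
:: []
> fold -90
:: 6750
> bind gipul 1890-01-31
:: nil
> expunge /pend/plu
:: ok
> peek
:: 6750
> quote /pend/breta
:: fle_et
> shrink -3
:: 6753
> scribe /pend/sipest nu
:: created
> peekin /pend
:: [breta, buku, plupla, sipest, zorust_u/]


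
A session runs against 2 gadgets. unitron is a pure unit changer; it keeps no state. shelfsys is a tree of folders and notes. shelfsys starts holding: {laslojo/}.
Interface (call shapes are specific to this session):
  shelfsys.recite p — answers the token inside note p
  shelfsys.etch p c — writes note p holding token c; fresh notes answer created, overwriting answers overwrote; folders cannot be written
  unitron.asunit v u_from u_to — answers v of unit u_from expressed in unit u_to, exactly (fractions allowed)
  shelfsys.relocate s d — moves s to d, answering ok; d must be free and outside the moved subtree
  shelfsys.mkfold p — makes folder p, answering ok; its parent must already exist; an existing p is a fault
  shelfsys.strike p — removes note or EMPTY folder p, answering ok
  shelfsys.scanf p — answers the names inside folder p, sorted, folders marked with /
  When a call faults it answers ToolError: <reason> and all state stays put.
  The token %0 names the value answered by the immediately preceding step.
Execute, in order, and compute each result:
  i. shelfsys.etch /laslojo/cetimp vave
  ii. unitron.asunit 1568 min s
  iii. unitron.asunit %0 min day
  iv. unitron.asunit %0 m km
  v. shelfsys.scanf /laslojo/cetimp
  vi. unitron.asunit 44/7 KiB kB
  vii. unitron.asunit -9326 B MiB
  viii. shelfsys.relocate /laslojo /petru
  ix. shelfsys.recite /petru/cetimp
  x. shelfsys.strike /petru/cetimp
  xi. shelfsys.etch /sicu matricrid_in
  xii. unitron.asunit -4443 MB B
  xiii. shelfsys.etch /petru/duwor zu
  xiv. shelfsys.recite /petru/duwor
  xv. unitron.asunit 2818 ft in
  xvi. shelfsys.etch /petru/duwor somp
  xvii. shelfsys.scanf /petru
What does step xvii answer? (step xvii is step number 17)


-> shelfsys.etch(/laslojo/cetimp, vave)
<- created
-> unitron.asunit(1568, min, s)
<- 94080
-> unitron.asunit(%0, min, day)
<- 196/3
-> unitron.asunit(%0, m, km)
<- 49/750
-> shelfsys.scanf(/laslojo/cetimp)
<- ToolError: not a directory
-> unitron.asunit(44/7, KiB, kB)
<- 5632/875
-> unitron.asunit(-9326, B, MiB)
<- -4663/524288
-> shelfsys.relocate(/laslojo, /petru)
<- ok
-> shelfsys.recite(/petru/cetimp)
<- vave
-> shelfsys.strike(/petru/cetimp)
<- ok
-> shelfsys.etch(/sicu, matricrid_in)
<- created
-> unitron.asunit(-4443, MB, B)
<- -4443000000
-> shelfsys.etch(/petru/duwor, zu)
<- created
-> shelfsys.recite(/petru/duwor)
<- zu
-> unitron.asunit(2818, ft, in)
<- 33816
-> shelfsys.etch(/petru/duwor, somp)
<- overwrote
-> shelfsys.scanf(/petru)
<- [duwor]

Answer: [duwor]


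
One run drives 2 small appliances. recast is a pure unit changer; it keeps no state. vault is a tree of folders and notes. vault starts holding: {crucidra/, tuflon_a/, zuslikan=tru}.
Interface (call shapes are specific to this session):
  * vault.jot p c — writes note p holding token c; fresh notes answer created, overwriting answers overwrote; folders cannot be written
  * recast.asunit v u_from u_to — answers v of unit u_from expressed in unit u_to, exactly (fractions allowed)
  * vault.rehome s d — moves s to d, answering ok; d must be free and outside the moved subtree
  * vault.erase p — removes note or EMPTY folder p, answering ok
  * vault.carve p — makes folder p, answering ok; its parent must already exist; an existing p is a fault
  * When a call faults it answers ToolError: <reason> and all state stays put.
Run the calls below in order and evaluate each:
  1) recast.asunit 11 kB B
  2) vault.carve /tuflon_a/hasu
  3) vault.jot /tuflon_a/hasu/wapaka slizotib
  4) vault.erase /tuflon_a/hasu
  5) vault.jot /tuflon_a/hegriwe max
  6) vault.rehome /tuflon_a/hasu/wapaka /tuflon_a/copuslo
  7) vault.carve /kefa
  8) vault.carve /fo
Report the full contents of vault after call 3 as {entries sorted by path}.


==> recast.asunit(11, kB, B)
<== 11000
==> vault.carve(/tuflon_a/hasu)
<== ok
==> vault.jot(/tuflon_a/hasu/wapaka, slizotib)
<== created
==> vault.erase(/tuflon_a/hasu)
<== ToolError: not empty
==> vault.jot(/tuflon_a/hegriwe, max)
<== created
==> vault.rehome(/tuflon_a/hasu/wapaka, /tuflon_a/copuslo)
<== ok
==> vault.carve(/kefa)
<== ok
==> vault.carve(/fo)
<== ok

Answer: {crucidra/, tuflon_a/, tuflon_a/hasu/, tuflon_a/hasu/wapaka=slizotib, zuslikan=tru}


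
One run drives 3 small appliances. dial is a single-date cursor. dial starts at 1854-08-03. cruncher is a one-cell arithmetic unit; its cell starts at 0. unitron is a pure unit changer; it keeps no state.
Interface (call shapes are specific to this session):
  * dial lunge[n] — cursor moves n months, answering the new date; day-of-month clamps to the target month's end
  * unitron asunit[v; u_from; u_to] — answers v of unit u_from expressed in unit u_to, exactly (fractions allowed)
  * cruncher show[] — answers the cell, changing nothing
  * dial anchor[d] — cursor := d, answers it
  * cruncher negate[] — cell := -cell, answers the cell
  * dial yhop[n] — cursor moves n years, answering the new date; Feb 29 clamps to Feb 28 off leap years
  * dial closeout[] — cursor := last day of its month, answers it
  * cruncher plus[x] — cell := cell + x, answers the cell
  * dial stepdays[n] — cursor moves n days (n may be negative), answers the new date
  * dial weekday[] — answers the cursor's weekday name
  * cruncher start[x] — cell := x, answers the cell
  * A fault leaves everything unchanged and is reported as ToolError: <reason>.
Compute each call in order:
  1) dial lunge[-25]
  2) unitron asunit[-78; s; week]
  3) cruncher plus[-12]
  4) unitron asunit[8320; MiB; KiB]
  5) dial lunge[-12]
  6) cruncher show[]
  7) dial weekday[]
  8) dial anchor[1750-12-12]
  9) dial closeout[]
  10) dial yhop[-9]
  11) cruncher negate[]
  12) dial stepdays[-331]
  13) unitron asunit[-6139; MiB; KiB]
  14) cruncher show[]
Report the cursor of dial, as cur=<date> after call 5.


Answer: cur=1851-07-03

Derivation:
>>> dial lunge -25
:: 1852-07-03
>>> unitron asunit -78 s week
:: -13/100800
>>> cruncher plus -12
:: -12
>>> unitron asunit 8320 MiB KiB
:: 8519680
>>> dial lunge -12
:: 1851-07-03
>>> cruncher show
:: -12
>>> dial weekday
:: Thursday
>>> dial anchor 1750-12-12
:: 1750-12-12
>>> dial closeout
:: 1750-12-31
>>> dial yhop -9
:: 1741-12-31
>>> cruncher negate
:: 12
>>> dial stepdays -331
:: 1741-02-03
>>> unitron asunit -6139 MiB KiB
:: -6286336
>>> cruncher show
:: 12


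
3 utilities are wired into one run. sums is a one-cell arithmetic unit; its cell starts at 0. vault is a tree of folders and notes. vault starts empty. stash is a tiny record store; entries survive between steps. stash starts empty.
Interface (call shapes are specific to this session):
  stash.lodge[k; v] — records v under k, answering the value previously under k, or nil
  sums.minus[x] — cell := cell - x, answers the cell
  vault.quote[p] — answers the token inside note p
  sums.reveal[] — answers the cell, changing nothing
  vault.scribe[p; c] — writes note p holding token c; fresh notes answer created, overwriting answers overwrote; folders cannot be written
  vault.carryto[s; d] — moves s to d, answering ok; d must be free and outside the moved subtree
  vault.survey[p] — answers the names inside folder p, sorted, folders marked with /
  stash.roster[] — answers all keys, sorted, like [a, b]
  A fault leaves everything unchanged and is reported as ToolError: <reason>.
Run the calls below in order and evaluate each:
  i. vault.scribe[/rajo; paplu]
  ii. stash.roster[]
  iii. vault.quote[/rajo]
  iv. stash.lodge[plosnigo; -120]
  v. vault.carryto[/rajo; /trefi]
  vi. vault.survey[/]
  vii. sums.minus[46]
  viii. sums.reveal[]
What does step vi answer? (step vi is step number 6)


~$ vault.scribe /rajo paplu
:: created
~$ stash.roster
:: []
~$ vault.quote /rajo
:: paplu
~$ stash.lodge plosnigo -120
:: nil
~$ vault.carryto /rajo /trefi
:: ok
~$ vault.survey /
:: [trefi]
~$ sums.minus 46
:: -46
~$ sums.reveal
:: -46

Answer: [trefi]


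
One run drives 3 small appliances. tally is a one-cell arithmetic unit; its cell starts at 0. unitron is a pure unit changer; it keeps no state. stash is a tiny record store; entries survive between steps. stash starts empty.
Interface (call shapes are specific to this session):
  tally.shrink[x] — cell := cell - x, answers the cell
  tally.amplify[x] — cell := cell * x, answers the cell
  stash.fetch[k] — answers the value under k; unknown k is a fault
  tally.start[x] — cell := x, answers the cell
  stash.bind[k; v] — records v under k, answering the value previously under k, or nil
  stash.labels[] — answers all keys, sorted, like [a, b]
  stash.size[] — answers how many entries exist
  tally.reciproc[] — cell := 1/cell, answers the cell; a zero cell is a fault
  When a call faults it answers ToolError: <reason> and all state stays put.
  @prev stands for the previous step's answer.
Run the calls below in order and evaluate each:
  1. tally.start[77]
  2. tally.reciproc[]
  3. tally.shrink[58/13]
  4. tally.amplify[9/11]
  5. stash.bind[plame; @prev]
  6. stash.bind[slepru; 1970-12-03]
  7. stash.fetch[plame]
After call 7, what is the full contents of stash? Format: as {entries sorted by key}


! 1. tally.start(x=77) : 77
! 2. tally.reciproc() : 1/77
! 3. tally.shrink(x=58/13) : -4453/1001
! 4. tally.amplify(x=9/11) : -40077/11011
! 5. stash.bind(k=plame, v=@prev) : nil
! 6. stash.bind(k=slepru, v=1970-12-03) : nil
! 7. stash.fetch(k=plame) : -40077/11011

Answer: {plame=-40077/11011, slepru=1970-12-03}


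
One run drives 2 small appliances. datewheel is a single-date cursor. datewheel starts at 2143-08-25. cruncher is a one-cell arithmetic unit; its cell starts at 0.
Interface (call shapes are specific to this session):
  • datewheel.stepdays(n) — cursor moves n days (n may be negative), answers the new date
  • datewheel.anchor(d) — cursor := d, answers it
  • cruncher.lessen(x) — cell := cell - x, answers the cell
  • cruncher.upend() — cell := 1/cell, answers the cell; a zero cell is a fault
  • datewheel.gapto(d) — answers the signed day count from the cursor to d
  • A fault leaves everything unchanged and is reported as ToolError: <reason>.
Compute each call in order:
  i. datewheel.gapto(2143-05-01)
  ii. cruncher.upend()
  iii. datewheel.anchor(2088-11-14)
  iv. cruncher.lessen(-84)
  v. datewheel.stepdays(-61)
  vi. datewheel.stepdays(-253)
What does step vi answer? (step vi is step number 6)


Answer: 2088-01-05

Derivation:
# 1. gapto(d=2143-05-01) => -116
# 2. upend() => ToolError: reciprocal of zero
# 3. anchor(d=2088-11-14) => 2088-11-14
# 4. lessen(x=-84) => 84
# 5. stepdays(n=-61) => 2088-09-14
# 6. stepdays(n=-253) => 2088-01-05


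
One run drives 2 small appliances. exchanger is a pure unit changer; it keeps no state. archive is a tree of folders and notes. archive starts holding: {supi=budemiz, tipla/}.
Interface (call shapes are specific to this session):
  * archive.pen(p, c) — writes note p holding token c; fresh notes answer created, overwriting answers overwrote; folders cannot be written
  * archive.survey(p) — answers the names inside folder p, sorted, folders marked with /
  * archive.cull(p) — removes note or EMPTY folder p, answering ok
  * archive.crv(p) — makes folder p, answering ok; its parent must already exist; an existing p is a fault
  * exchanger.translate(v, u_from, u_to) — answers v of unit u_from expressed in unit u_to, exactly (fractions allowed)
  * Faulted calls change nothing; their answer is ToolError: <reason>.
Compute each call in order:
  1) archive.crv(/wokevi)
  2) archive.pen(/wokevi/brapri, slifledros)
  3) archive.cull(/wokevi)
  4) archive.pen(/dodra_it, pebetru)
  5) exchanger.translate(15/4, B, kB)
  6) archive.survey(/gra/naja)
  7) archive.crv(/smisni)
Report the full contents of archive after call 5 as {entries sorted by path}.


Answer: {dodra_it=pebetru, supi=budemiz, tipla/, wokevi/, wokevi/brapri=slifledros}

Derivation:
Step: crv[p='/wokevi']
Result: ok
Step: pen[p='/wokevi/brapri'; c='slifledros']
Result: created
Step: cull[p='/wokevi']
Result: ToolError: not empty
Step: pen[p='/dodra_it'; c='pebetru']
Result: created
Step: translate[v='15/4'; u_from='B'; u_to='kB']
Result: 3/800
Step: survey[p='/gra/naja']
Result: ToolError: not found
Step: crv[p='/smisni']
Result: ok


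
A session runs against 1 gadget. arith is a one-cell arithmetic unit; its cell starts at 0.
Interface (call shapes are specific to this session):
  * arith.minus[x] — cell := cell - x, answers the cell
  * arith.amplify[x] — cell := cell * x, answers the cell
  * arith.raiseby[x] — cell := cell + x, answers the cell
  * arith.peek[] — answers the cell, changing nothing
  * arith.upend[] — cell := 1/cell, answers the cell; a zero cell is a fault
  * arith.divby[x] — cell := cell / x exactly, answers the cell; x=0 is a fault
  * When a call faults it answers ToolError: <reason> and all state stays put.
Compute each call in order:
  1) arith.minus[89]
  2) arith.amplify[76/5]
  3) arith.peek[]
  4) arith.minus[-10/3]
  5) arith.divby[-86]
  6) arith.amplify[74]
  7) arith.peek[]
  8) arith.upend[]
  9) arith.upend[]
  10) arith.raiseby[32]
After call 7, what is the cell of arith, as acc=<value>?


>> arith.minus(x→89)
<< -89
>> arith.amplify(x→76/5)
<< -6764/5
>> arith.peek()
<< -6764/5
>> arith.minus(x→-10/3)
<< -20242/15
>> arith.divby(x→-86)
<< 10121/645
>> arith.amplify(x→74)
<< 748954/645
>> arith.peek()
<< 748954/645
>> arith.upend()
<< 645/748954
>> arith.upend()
<< 748954/645
>> arith.raiseby(x→32)
<< 769594/645

Answer: acc=748954/645


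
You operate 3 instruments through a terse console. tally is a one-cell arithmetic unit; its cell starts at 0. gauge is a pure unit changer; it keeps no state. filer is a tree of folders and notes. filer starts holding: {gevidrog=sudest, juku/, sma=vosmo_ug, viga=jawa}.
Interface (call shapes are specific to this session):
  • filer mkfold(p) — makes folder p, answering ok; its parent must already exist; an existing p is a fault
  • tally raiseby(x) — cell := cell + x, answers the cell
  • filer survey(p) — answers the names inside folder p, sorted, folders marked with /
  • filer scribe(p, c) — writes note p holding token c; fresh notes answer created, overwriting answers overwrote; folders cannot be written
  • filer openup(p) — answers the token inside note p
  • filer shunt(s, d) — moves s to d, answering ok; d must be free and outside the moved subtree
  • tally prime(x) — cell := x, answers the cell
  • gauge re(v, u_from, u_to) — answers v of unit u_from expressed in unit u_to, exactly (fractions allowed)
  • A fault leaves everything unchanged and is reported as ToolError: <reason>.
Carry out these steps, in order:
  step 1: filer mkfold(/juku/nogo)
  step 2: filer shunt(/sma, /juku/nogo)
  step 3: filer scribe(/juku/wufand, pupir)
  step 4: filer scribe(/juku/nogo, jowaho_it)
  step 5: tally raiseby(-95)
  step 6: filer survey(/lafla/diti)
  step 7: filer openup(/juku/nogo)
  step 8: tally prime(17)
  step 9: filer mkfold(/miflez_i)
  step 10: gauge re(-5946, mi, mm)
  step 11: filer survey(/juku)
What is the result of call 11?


% filer mkfold(p=/juku/nogo) == ok
% filer shunt(s=/sma, d=/juku/nogo) == ToolError: exists
% filer scribe(p=/juku/wufand, c=pupir) == created
% filer scribe(p=/juku/nogo, c=jowaho_it) == ToolError: is a directory
% tally raiseby(x=-95) == -95
% filer survey(p=/lafla/diti) == ToolError: not found
% filer openup(p=/juku/nogo) == ToolError: is a directory
% tally prime(x=17) == 17
% filer mkfold(p=/miflez_i) == ok
% gauge re(v=-5946, u_from=mi, u_to=mm) == -9569159424
% filer survey(p=/juku) == [nogo/, wufand]

Answer: [nogo/, wufand]


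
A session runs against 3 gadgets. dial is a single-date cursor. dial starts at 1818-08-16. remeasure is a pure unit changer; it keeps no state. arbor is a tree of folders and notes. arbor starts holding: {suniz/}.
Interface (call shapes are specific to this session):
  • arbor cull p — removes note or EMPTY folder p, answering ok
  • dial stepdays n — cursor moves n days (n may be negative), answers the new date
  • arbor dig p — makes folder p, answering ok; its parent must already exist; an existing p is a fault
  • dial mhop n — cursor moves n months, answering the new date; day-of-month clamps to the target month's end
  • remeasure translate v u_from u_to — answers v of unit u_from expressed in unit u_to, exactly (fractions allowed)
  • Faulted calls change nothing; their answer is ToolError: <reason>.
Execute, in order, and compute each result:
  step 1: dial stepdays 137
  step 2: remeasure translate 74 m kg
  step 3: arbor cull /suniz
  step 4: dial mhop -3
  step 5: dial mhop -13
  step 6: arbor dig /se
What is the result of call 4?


I invoke dial stepdays(n='137'), — result: 1818-12-31.
Then remeasure translate(v='74', u_from='m', u_to='kg'), → ToolError: incompatible units.
Calling arbor cull(p='/suniz'), — result: ok.
I invoke dial mhop(n='-3'), — result: 1818-09-30.
I use dial mhop(n='-13'), → 1817-08-30.
Now I run arbor dig(p='/se'), yielding ok.

Answer: 1818-09-30


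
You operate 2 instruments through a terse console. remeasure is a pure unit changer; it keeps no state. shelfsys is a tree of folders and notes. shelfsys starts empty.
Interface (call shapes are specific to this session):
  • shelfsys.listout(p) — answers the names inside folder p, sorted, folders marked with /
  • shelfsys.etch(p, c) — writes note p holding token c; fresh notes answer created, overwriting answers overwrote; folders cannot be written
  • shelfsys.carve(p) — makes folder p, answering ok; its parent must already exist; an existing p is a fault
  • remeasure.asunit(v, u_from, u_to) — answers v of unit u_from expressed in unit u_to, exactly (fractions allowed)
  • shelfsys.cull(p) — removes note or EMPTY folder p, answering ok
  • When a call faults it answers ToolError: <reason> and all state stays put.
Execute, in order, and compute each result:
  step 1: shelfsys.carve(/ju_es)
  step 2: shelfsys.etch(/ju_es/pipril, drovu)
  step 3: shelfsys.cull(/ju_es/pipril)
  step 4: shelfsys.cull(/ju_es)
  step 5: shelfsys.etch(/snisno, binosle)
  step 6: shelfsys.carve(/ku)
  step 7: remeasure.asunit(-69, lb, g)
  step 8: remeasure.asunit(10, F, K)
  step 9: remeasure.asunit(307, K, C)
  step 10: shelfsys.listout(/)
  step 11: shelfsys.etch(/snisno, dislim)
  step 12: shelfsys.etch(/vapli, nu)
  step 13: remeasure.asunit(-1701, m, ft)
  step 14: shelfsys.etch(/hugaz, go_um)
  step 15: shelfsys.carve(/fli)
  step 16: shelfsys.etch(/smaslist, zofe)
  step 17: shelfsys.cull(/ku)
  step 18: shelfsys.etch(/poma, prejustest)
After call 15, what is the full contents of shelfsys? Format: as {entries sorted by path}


Answer: {fli/, hugaz=go_um, ku/, snisno=dislim, vapli=nu}

Derivation:
I use carve passing p: /ju_es: ok.
I try etch passing p: /ju_es/pipril, c: drovu, and get created.
Using cull passing p: /ju_es/pipril: ok.
Next I call cull passing p: /ju_es, yielding ok.
I call etch passing p: /snisno, c: binosle, giving created.
I invoke carve passing p: /ku, and get ok.
I run asunit passing v: -69, u_from: lb, u_to: g, and see -3129787353/100000.
I invoke asunit passing v: 10, u_from: F, u_to: K, and see 46967/180.
I invoke asunit passing v: 307, u_from: K, u_to: C, → 677/20.
Next I call listout passing p: /, and observe [ku/, snisno].
Now I run etch passing p: /snisno, c: dislim, yielding overwrote.
Next I call etch passing p: /vapli, c: nu, and observe created.
I run asunit passing v: -1701, u_from: m, u_to: ft, and see -708750/127.
I use etch passing p: /hugaz, c: go_um, — result: created.
I invoke carve passing p: /fli, → ok.
Invoking etch passing p: /smaslist, c: zofe, → created.
I call cull passing p: /ku, which returns ok.
Calling etch passing p: /poma, c: prejustest, and see created.


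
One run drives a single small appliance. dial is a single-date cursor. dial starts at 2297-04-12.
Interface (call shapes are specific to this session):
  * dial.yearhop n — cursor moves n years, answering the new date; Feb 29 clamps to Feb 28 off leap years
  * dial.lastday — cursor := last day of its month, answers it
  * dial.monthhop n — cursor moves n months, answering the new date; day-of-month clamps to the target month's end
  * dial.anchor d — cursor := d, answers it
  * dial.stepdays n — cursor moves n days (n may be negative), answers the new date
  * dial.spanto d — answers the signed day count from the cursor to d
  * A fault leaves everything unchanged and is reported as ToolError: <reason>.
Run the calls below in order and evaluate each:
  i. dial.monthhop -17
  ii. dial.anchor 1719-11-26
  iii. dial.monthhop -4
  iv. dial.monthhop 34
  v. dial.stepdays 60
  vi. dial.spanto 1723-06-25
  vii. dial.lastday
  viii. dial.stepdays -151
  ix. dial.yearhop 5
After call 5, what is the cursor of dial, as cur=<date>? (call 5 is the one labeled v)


Invoking dial.monthhop using -17, yielding 2295-11-12.
I call dial.anchor using 1719-11-26, which returns 1719-11-26.
I try dial.monthhop using -4, and see 1719-07-26.
Using dial.monthhop using 34, — result: 1722-05-26.
I call dial.stepdays using 60: 1722-07-25.
I run dial.spanto using 1723-06-25, and get 335.
Now I run dial.lastday(), giving 1722-07-31.
Calling dial.stepdays using -151, yielding 1722-03-02.
Now I run dial.yearhop using 5, → 1727-03-02.

Answer: cur=1722-07-25


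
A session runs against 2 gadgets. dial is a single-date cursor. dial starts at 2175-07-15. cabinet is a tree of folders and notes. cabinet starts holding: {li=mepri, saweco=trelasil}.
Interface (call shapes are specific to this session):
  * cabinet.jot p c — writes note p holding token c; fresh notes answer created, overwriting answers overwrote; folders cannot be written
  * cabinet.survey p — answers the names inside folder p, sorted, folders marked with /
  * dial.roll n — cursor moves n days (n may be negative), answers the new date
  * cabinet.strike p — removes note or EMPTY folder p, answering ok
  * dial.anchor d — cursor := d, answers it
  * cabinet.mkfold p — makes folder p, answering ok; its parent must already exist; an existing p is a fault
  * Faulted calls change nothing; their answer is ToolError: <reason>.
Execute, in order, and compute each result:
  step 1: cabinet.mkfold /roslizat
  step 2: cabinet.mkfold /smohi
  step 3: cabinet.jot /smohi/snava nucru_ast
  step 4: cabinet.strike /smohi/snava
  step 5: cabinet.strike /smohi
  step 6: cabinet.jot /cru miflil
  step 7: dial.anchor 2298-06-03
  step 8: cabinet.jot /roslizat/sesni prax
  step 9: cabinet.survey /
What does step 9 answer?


> cabinet.mkfold p: /roslizat
  ok
> cabinet.mkfold p: /smohi
  ok
> cabinet.jot p: /smohi/snava c: nucru_ast
  created
> cabinet.strike p: /smohi/snava
  ok
> cabinet.strike p: /smohi
  ok
> cabinet.jot p: /cru c: miflil
  created
> dial.anchor d: 2298-06-03
  2298-06-03
> cabinet.jot p: /roslizat/sesni c: prax
  created
> cabinet.survey p: /
  [cru, li, roslizat/, saweco]

Answer: [cru, li, roslizat/, saweco]


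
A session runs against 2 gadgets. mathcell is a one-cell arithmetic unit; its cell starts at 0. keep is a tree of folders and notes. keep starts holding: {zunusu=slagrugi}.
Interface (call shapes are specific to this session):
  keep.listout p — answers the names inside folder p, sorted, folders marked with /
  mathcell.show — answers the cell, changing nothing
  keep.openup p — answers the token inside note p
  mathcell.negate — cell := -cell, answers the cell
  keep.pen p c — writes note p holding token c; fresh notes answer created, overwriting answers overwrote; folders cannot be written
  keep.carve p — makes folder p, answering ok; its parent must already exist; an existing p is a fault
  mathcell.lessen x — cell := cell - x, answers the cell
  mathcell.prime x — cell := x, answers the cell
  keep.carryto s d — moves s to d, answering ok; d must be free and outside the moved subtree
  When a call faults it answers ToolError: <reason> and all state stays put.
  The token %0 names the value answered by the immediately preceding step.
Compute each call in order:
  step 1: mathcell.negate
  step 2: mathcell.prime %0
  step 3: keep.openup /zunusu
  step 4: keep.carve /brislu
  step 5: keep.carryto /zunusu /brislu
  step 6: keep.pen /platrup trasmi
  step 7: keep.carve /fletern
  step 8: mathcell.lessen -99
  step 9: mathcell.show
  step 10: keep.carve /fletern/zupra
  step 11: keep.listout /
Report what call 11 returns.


Answer: [brislu/, fletern/, platrup, zunusu]

Derivation:
$ negate
  0
$ prime x='%0'
  0
$ openup p='/zunusu'
  slagrugi
$ carve p='/brislu'
  ok
$ carryto s='/zunusu' d='/brislu'
  ToolError: exists
$ pen p='/platrup' c='trasmi'
  created
$ carve p='/fletern'
  ok
$ lessen x='-99'
  99
$ show
  99
$ carve p='/fletern/zupra'
  ok
$ listout p='/'
  [brislu/, fletern/, platrup, zunusu]


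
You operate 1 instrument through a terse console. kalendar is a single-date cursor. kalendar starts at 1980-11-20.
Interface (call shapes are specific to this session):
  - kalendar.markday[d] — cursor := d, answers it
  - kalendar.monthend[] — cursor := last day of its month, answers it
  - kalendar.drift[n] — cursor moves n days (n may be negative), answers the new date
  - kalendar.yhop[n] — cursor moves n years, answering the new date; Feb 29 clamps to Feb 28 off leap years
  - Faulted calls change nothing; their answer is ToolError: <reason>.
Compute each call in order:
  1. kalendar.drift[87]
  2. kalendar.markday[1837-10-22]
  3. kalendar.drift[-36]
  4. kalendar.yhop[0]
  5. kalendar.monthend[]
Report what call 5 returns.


·→ kalendar.drift(n=87)
·← 1981-02-15
·→ kalendar.markday(d=1837-10-22)
·← 1837-10-22
·→ kalendar.drift(n=-36)
·← 1837-09-16
·→ kalendar.yhop(n=0)
·← 1837-09-16
·→ kalendar.monthend()
·← 1837-09-30

Answer: 1837-09-30


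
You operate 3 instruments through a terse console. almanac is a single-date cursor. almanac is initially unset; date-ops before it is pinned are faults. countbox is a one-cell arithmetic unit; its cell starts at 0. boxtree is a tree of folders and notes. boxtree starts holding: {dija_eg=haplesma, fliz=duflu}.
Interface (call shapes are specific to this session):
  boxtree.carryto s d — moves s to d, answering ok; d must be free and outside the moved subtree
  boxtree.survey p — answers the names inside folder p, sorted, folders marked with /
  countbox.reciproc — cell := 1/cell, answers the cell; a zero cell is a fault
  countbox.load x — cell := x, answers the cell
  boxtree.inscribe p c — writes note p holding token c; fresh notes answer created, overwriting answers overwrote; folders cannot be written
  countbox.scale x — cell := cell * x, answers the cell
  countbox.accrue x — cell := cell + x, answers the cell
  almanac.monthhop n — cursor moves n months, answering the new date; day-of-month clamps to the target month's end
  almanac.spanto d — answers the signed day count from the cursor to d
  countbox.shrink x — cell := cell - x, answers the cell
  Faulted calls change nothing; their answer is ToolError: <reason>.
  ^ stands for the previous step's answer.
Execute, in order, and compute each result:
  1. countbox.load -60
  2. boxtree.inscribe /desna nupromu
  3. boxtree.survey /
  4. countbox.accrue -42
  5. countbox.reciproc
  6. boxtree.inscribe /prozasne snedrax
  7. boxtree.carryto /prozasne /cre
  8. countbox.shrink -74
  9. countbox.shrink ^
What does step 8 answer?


$ countbox.load -60
  -60
$ boxtree.inscribe /desna nupromu
  created
$ boxtree.survey /
  [desna, dija_eg, fliz]
$ countbox.accrue -42
  -102
$ countbox.reciproc
  -1/102
$ boxtree.inscribe /prozasne snedrax
  created
$ boxtree.carryto /prozasne /cre
  ok
$ countbox.shrink -74
  7547/102
$ countbox.shrink ^
  0

Answer: 7547/102


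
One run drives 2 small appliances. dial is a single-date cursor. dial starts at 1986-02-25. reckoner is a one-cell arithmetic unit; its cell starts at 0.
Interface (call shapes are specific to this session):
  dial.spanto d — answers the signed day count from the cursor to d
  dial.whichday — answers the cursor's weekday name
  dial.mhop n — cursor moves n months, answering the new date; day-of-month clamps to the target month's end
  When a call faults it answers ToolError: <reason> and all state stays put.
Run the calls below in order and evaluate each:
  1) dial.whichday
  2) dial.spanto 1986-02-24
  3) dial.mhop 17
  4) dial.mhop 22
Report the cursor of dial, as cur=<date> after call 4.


Answer: cur=1989-05-25

Derivation:
// whichday() -> Tuesday
// spanto(d=1986-02-24) -> -1
// mhop(n=17) -> 1987-07-25
// mhop(n=22) -> 1989-05-25


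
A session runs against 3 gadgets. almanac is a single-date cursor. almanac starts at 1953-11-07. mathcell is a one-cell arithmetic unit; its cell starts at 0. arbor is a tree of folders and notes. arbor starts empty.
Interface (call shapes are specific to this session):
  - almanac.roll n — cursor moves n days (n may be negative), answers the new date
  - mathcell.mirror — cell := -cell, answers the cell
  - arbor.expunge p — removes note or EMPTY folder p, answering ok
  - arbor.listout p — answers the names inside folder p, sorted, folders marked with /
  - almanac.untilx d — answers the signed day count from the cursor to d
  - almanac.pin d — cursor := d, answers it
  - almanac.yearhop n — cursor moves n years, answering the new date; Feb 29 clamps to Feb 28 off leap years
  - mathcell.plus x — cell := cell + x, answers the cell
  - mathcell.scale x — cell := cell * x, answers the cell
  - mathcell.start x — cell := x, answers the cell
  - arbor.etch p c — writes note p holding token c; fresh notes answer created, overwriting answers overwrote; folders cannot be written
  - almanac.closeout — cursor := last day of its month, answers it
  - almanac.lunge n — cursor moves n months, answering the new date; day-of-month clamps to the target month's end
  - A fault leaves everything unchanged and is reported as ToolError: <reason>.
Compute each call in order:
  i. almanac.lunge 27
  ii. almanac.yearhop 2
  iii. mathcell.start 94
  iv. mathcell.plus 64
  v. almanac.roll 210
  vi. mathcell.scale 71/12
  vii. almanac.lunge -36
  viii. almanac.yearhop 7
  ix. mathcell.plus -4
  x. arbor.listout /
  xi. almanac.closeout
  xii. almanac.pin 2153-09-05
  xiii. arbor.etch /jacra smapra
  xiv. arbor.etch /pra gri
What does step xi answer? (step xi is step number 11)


I use almanac.lunge with n: 27, giving 1956-02-07.
I invoke almanac.yearhop with n: 2, — result: 1958-02-07.
I call mathcell.start with x: 94, — result: 94.
Invoking mathcell.plus with x: 64, and see 158.
I try almanac.roll with n: 210, and get 1958-09-05.
I try mathcell.scale with x: 71/12, yielding 5609/6.
I invoke almanac.lunge with n: -36, giving 1955-09-05.
I call almanac.yearhop with n: 7, — result: 1962-09-05.
Then mathcell.plus with x: -4, → 5585/6.
Now I run arbor.listout with p: /, and see [].
I try almanac.closeout, giving 1962-09-30.
Then almanac.pin with d: 2153-09-05: 2153-09-05.
Using arbor.etch with p: /jacra, c: smapra, and observe created.
Invoking arbor.etch with p: /pra, c: gri, → created.

Answer: 1962-09-30


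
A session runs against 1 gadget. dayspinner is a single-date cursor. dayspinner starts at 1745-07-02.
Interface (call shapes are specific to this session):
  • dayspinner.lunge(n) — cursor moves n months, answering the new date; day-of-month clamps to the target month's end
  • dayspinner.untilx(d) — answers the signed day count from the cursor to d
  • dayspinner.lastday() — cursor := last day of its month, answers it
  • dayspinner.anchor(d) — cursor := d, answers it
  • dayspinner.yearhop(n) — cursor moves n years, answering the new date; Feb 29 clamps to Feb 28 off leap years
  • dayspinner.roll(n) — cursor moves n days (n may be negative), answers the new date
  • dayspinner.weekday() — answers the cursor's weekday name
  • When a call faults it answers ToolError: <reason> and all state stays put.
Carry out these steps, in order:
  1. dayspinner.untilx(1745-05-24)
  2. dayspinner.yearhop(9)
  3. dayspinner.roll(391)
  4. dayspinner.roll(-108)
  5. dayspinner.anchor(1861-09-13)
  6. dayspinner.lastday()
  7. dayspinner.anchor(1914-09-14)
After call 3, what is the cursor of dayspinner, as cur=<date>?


CALL dayspinner.untilx[1745-05-24]
RET  -39
CALL dayspinner.yearhop[9]
RET  1754-07-02
CALL dayspinner.roll[391]
RET  1755-07-28
CALL dayspinner.roll[-108]
RET  1755-04-11
CALL dayspinner.anchor[1861-09-13]
RET  1861-09-13
CALL dayspinner.lastday[]
RET  1861-09-30
CALL dayspinner.anchor[1914-09-14]
RET  1914-09-14

Answer: cur=1755-07-28


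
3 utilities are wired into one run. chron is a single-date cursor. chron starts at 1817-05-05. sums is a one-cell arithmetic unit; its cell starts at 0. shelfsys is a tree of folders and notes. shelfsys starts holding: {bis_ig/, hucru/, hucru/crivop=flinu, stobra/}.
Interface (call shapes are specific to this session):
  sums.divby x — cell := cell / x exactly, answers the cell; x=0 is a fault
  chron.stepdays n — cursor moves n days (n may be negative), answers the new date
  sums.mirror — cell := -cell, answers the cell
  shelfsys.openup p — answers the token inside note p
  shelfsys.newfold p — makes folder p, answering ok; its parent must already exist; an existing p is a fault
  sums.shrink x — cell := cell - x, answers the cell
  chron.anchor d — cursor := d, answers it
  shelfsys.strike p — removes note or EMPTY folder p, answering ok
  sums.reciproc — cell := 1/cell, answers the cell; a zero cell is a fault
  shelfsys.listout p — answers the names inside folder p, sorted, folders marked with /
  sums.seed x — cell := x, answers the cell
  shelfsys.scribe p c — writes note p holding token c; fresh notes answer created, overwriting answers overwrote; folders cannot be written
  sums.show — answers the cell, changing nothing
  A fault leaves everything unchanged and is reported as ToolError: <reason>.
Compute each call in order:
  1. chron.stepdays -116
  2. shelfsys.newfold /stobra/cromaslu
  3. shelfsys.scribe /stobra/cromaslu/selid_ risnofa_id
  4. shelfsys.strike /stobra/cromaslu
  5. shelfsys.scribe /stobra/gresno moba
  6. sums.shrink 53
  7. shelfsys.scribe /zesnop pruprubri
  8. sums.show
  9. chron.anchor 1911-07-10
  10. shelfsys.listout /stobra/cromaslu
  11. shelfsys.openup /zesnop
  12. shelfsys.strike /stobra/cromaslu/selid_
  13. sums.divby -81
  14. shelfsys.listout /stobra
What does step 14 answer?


Answer: [cromaslu/, gresno]

Derivation:
[in] stepdays n→-116
[out] 1817-01-09
[in] newfold p→/stobra/cromaslu
[out] ok
[in] scribe p→/stobra/cromaslu/selid_ c→risnofa_id
[out] created
[in] strike p→/stobra/cromaslu
[out] ToolError: not empty
[in] scribe p→/stobra/gresno c→moba
[out] created
[in] shrink x→53
[out] -53
[in] scribe p→/zesnop c→pruprubri
[out] created
[in] show
[out] -53
[in] anchor d→1911-07-10
[out] 1911-07-10
[in] listout p→/stobra/cromaslu
[out] [selid_]
[in] openup p→/zesnop
[out] pruprubri
[in] strike p→/stobra/cromaslu/selid_
[out] ok
[in] divby x→-81
[out] 53/81
[in] listout p→/stobra
[out] [cromaslu/, gresno]
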